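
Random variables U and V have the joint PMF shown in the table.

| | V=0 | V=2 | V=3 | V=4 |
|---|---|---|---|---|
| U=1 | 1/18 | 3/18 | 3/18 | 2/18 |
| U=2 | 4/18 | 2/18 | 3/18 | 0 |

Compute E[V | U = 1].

P(U = 1) = 1/2.
Σ V·P over the event = 0·(1/18) + 2·(3/18) + 3·(3/18) + 4·(2/18) = 23/18.
E[V | U = 1] = (23/18) / (1/2) = 23/9.

23/9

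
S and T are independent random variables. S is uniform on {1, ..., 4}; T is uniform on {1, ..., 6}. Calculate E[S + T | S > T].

5

Outcomes with S > T: (2,1), (3,1), (3,2), (4,1), (4,2), (4,3), each with probability 1/24.
E[S + T | S > T] = (3 + 4 + 5 + 5 + 6 + 7) / 6 = 5.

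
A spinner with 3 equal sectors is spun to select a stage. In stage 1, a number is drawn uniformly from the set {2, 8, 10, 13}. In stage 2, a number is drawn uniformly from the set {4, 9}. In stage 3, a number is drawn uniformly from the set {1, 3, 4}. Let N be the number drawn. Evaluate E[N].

209/36

E[N | stage 1] = (2+8+10+13)/4 = 33/4.
E[N | stage 2] = (4+9)/2 = 13/2.
E[N | stage 3] = (1+3+4)/3 = 8/3.
By the law of total expectation,
E[N] = (1/3)·(33/4) + (1/3)·(13/2) + (1/3)·(8/3) = 209/36.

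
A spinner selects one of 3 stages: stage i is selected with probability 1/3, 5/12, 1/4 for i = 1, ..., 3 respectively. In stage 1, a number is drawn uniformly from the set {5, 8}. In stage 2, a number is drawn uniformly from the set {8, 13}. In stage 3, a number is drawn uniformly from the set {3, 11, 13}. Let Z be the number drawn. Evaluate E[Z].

211/24

E[Z | stage 1] = (5+8)/2 = 13/2.
E[Z | stage 2] = (8+13)/2 = 21/2.
E[Z | stage 3] = (3+11+13)/3 = 9.
E[Z] = (1/3)·(13/2) + (5/12)·(21/2) + (1/4)·(9) = 211/24.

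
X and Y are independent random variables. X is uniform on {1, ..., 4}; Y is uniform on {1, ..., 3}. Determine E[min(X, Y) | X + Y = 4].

4/3

Outcomes with X + Y = 4: (1,3), (2,2), (3,1), each with probability 1/12.
E[min(X, Y) | X + Y = 4] = (1 + 2 + 1) / 3 = 4/3.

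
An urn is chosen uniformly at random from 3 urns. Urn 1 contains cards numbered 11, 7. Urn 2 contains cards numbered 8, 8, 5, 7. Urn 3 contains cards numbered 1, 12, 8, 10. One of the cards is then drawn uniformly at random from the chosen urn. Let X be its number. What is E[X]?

95/12

E[X | urn 1] = (11+7)/2 = 9.
E[X | urn 2] = (8+8+5+7)/4 = 7.
E[X | urn 3] = (1+12+8+10)/4 = 31/4.
E[X] = (1/3)·(9) + (1/3)·(7) + (1/3)·(31/4) = 95/12.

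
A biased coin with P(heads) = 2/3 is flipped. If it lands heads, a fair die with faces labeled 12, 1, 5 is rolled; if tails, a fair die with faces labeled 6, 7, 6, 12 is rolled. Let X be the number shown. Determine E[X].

E[X | heads] = (12+1+5)/3 = 6.
E[X | tails] = (6+7+6+12)/4 = 31/4.
E[X] = (2/3)·(6) + (1/3)·(31/4) = 79/12.

79/12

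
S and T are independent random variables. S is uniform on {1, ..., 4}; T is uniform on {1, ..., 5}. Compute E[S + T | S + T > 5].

7

Outcomes with S + T > 5: (1,5), (2,4), (2,5), (3,3), (3,4), (3,5), (4,2), (4,3), (4,4), (4,5), each with probability 1/20.
E[S + T | S + T > 5] = (6 + 6 + 7 + 6 + 7 + 8 + 6 + 7 + 8 + 9) / 10 = 7.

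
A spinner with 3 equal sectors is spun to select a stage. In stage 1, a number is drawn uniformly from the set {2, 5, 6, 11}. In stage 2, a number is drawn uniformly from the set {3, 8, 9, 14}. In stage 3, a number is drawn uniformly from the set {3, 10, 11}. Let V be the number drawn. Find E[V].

E[V | stage 1] = (2+5+6+11)/4 = 6.
E[V | stage 2] = (3+8+9+14)/4 = 17/2.
E[V | stage 3] = (3+10+11)/3 = 8.
By the law of total expectation,
E[V] = (1/3)·(6) + (1/3)·(17/2) + (1/3)·(8) = 15/2.

15/2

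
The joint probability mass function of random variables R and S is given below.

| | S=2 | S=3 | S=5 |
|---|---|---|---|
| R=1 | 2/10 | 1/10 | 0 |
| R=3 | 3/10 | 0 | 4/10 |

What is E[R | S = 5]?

3

P(S = 5) = 2/5.
Σ R·P over the event = 3·(4/10) = 6/5.
E[R | S = 5] = (6/5) / (2/5) = 3.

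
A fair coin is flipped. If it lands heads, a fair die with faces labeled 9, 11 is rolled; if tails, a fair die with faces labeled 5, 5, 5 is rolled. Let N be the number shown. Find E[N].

15/2

E[N | heads] = (9+11)/2 = 10.
E[N | tails] = (5+5+5)/3 = 5.
By the law of total expectation,
E[N] = (1/2)·(10) + (1/2)·(5) = 15/2.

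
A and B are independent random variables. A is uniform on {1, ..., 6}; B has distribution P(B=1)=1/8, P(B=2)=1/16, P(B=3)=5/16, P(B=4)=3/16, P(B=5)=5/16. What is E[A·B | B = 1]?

P(B = 1) = 1/8.
Summing AB·P(x,y) over outcomes with B = 1 gives 7/16.
E[A·B | B = 1] = (7/16) / (1/8) = 7/2.

7/2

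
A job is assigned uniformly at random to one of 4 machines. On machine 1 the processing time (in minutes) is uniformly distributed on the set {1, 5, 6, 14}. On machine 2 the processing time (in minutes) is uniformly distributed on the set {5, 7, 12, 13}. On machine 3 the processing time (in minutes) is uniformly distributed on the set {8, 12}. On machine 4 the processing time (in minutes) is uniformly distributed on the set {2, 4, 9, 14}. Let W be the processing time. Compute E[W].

33/4

E[W | machine 1] = (1+5+6+14)/4 = 13/2.
E[W | machine 2] = (5+7+12+13)/4 = 37/4.
E[W | machine 3] = (8+12)/2 = 10.
E[W | machine 4] = (2+4+9+14)/4 = 29/4.
E[W] = (1/4)·(13/2) + (1/4)·(37/4) + (1/4)·(10) + (1/4)·(29/4) = 33/4.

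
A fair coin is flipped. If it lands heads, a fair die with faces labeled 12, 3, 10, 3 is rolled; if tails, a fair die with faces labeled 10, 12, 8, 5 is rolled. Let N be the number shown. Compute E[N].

E[N | heads] = (12+3+10+3)/4 = 7.
E[N | tails] = (10+12+8+5)/4 = 35/4.
By the law of total expectation,
E[N] = (1/2)·(7) + (1/2)·(35/4) = 63/8.

63/8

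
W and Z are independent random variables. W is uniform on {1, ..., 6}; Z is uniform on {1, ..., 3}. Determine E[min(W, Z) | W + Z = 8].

Outcomes with W + Z = 8: (5,3), (6,2), each with probability 1/18.
E[min(W, Z) | W + Z = 8] = (3 + 2) / 2 = 5/2.

5/2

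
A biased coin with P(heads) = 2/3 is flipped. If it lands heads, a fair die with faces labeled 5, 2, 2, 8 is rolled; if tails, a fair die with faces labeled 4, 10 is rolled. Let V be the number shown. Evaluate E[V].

31/6

E[V | heads] = (5+2+2+8)/4 = 17/4.
E[V | tails] = (4+10)/2 = 7.
E[V] = (2/3)·(17/4) + (1/3)·(7) = 31/6.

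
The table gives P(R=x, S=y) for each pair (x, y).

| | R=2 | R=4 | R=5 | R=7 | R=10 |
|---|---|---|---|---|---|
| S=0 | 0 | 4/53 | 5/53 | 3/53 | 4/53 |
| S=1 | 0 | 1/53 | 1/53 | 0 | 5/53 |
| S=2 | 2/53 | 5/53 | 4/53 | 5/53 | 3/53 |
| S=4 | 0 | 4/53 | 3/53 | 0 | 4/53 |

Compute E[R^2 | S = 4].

P(S = 4) = 11/53.
Σ R^2·P over the event = 16·(4/53) + 25·(3/53) + 100·(4/53) = 539/53.
E[R^2 | S = 4] = (539/53) / (11/53) = 49.

49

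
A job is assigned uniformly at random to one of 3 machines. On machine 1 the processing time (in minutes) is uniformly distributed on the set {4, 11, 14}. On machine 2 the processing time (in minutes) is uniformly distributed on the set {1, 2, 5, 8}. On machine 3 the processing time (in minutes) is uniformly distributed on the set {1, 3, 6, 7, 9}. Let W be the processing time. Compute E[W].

E[W | machine 1] = (4+11+14)/3 = 29/3.
E[W | machine 2] = (1+2+5+8)/4 = 4.
E[W | machine 3] = (1+3+6+7+9)/5 = 26/5.
E[W] = (1/3)·(29/3) + (1/3)·(4) + (1/3)·(26/5) = 283/45.

283/45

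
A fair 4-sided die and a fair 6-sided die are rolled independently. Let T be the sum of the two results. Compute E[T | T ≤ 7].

46/9

P(T ≤ 7) = 3/4.
Σ over the event: 2·1/24 + 3·1/12 + 4·1/8 + 5·1/6 + 6·1/6 + 7·1/6 = 23/6.
E[T | T ≤ 7] = (23/6) / (3/4) = 46/9.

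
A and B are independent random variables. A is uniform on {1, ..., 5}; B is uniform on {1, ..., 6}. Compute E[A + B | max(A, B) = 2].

10/3

Outcomes with max(A, B) = 2: (1,2), (2,1), (2,2), each with probability 1/30.
E[A + B | max(A, B) = 2] = (3 + 3 + 4) / 3 = 10/3.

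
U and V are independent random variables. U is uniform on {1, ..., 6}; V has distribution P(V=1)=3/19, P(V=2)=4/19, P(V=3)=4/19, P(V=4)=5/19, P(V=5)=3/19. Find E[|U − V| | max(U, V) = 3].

P(max(U, V) = 3) = 1/6.
Summing |U−V|·P(x,y) over outcomes with max(U, V) = 3 gives 11/57.
E[|U − V| | max(U, V) = 3] = (11/57) / (1/6) = 22/19.

22/19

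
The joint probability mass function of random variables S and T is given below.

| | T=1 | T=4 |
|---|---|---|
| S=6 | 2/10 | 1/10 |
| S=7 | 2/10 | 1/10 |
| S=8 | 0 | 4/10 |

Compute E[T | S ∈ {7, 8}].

P(S ∈ {7, 8}) = 7/10.
Σ T·P over the event = 1·(2/10) + 4·(1/10) + 4·(4/10) = 11/5.
E[T | S ∈ {7, 8}] = (11/5) / (7/10) = 22/7.

22/7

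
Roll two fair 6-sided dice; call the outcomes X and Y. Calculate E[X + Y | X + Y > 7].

P(X + Y > 7) = 5/12.
Summing (X+Y)·P(x,y) over outcomes with X + Y > 7 gives 35/9.
E[X + Y | X + Y > 7] = (35/9) / (5/12) = 28/3.

28/3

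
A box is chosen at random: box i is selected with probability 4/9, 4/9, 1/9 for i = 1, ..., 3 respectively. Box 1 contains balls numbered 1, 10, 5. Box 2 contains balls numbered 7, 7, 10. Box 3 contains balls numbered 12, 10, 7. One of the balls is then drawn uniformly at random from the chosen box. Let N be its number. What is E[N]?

E[N | box 1] = (1+10+5)/3 = 16/3.
E[N | box 2] = (7+7+10)/3 = 8.
E[N | box 3] = (12+10+7)/3 = 29/3.
By the law of total expectation,
E[N] = (4/9)·(16/3) + (4/9)·(8) + (1/9)·(29/3) = 7.

7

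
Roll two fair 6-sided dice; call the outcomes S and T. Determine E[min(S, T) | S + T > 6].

23/7

P(S + T > 6) = 7/12.
Summing min(S,T)·P(x,y) over outcomes with S + T > 6 gives 23/12.
E[min(S, T) | S + T > 6] = (23/12) / (7/12) = 23/7.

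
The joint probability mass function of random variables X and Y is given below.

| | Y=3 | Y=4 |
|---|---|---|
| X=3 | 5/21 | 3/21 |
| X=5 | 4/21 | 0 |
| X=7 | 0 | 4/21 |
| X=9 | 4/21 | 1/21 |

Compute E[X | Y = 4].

P(Y = 4) = 8/21.
Σ X·P over the event = 3·(3/21) + 7·(4/21) + 9·(1/21) = 46/21.
E[X | Y = 4] = (46/21) / (8/21) = 23/4.

23/4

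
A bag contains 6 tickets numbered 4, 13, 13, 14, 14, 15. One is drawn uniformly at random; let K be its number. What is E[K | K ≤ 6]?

P(K ≤ 6) = 1/6.
Σ over the event: 4·1/6 = 2/3.
E[K | K ≤ 6] = (2/3) / (1/6) = 4.

4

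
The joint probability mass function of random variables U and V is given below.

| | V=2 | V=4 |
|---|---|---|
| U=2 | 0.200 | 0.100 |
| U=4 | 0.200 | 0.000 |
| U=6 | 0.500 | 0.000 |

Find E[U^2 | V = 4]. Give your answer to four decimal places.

P(V = 4) = 0.100.
Σ U^2·P over the event = 4·(0.100) = 0.400.
E[U^2 | V = 4] = (0.400) / (0.100) = 4.0000.

4.0000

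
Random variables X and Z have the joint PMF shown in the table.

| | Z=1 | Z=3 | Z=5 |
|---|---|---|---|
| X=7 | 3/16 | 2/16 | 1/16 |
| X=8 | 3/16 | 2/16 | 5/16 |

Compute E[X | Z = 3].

15/2

P(Z = 3) = 1/4.
Σ X·P over the event = 7·(2/16) + 8·(2/16) = 15/8.
E[X | Z = 3] = (15/8) / (1/4) = 15/2.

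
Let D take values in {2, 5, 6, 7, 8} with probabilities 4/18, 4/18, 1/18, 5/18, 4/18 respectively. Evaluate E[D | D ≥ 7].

67/9

P(D ≥ 7) = 1/2.
Σ over the event: 7·5/18 + 8·2/9 = 67/18.
E[D | D ≥ 7] = (67/18) / (1/2) = 67/9.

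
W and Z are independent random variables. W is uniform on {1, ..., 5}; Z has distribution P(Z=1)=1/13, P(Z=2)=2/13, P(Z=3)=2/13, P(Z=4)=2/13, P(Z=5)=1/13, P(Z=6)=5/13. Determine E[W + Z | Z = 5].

P(Z = 5) = 1/13.
Summing (W+Z)·P(x,y) over outcomes with Z = 5 gives 8/13.
E[W + Z | Z = 5] = (8/13) / (1/13) = 8.

8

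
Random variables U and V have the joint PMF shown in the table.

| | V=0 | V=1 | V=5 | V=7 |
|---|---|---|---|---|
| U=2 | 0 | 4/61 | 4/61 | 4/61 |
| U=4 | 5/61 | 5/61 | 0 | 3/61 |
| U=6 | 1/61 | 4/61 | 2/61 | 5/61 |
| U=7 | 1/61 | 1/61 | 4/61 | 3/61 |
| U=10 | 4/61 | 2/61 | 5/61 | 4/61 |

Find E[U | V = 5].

98/15

P(V = 5) = 15/61.
Σ U·P over the event = 2·(4/61) + 6·(2/61) + 7·(4/61) + 10·(5/61) = 98/61.
E[U | V = 5] = (98/61) / (15/61) = 98/15.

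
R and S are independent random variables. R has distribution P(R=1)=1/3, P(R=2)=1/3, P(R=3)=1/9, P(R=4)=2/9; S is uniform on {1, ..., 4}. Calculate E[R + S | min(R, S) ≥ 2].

P(min(R, S) ≥ 2) = 1/2.
Summing (R+S)·P(x,y) over outcomes with min(R, S) ≥ 2 gives 35/12.
E[R + S | min(R, S) ≥ 2] = (35/12) / (1/2) = 35/6.

35/6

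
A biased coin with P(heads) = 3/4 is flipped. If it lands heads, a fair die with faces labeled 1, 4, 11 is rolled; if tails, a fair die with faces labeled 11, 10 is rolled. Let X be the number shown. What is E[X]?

E[X | heads] = (1+4+11)/3 = 16/3.
E[X | tails] = (11+10)/2 = 21/2.
By the law of total expectation,
E[X] = (3/4)·(16/3) + (1/4)·(21/2) = 53/8.

53/8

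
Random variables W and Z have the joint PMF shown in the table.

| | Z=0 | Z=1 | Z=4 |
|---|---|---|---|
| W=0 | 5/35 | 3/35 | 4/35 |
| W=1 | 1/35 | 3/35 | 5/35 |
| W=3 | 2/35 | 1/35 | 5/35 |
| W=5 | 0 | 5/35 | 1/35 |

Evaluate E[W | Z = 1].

P(Z = 1) = 12/35.
Summing W·P(W=x,Z=y) over the conditioning event gives 31/35.
E[W | Z = 1] = (31/35) / (12/35) = 31/12.

31/12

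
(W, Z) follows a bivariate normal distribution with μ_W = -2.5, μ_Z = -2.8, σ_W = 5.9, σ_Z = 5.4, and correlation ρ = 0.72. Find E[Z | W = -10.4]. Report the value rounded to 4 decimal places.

-8.0060

The regression of Z on W has slope ρ·σ_Z/σ_W and passes through (μ_W, μ_Z).
E[Z | W=-10.4] = -2.8 + (0.72)·(5.4/5.9)·(-10.4 − (-2.5)) = -2.8 + (0.658983)·(-7.9) = -8.0060.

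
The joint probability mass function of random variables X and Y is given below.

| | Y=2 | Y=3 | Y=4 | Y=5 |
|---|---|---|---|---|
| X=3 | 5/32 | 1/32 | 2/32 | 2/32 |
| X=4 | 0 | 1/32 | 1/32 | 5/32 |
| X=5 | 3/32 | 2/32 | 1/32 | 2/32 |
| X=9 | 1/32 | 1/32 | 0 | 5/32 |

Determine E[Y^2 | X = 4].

150/7

P(X = 4) = 7/32.
Σ Y^2·P over the event = 9·(1/32) + 16·(1/32) + 25·(5/32) = 75/16.
E[Y^2 | X = 4] = (75/16) / (7/32) = 150/7.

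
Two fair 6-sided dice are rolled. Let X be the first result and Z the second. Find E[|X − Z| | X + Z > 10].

Outcomes with X + Z > 10: (5,6), (6,5), (6,6), each with probability 1/36.
E[|X − Z| | X + Z > 10] = (1 + 1 + 0) / 3 = 2/3.

2/3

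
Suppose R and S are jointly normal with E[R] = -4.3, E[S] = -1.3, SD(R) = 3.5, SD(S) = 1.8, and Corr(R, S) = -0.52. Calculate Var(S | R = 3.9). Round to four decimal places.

2.3639

The conditional variance in a bivariate normal is σ_S²(1 − ρ²), independent of x.
Var(S | R=3.9) = (1.8)²·(1 − (-0.52)²) = 3.24·0.7296 = 2.3639.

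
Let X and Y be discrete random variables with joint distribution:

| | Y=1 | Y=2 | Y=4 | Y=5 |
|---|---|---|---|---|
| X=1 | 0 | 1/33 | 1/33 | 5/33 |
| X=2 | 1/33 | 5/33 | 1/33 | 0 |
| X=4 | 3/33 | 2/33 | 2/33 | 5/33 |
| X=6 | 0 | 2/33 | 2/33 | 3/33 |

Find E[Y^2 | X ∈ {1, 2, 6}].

99/7

P(X ∈ {1, 2, 6}) = 7/11.
Summing Y^2·P(X=x,Y=y) over the conditioning event gives 9.
E[Y^2 | X ∈ {1, 2, 6}] = (9) / (7/11) = 99/7.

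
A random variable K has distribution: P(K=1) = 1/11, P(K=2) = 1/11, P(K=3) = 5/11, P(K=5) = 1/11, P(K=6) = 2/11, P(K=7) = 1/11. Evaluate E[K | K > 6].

P(K > 6) = 1/11.
Σ over the event: 7·1/11 = 7/11.
E[K | K > 6] = (7/11) / (1/11) = 7.

7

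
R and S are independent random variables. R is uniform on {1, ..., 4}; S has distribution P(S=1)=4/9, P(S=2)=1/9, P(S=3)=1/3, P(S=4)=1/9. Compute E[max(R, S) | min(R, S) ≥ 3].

P(min(R, S) ≥ 3) = 2/9.
Summing max(R,S)·P(x,y) over outcomes with min(R, S) ≥ 3 gives 29/36.
E[max(R, S) | min(R, S) ≥ 3] = (29/36) / (2/9) = 29/8.

29/8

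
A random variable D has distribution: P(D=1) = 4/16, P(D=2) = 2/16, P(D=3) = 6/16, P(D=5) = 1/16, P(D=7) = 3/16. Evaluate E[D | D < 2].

1

P(D < 2) = 1/4.
Σ over the event: 1·1/4 = 1/4.
E[D | D < 2] = (1/4) / (1/4) = 1.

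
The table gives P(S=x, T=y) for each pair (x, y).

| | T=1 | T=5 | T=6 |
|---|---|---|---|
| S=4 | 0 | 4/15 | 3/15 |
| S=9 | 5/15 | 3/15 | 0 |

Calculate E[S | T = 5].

43/7

P(T = 5) = 7/15.
Summing S·P(S=x,T=y) over the conditioning event gives 43/15.
E[S | T = 5] = (43/15) / (7/15) = 43/7.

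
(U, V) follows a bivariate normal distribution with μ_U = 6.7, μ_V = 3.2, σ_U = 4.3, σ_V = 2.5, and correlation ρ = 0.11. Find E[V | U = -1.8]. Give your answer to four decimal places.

For a bivariate normal, E[V | U=x] = μ_V + ρ·(σ_V/σ_U)·(x − μ_U).
E[V | U=-1.8] = 3.2 + (0.11)·(2.5/4.3)·(-1.8 − (6.7)) = 3.2 + (0.063953)·(-8.5) = 2.6564.

2.6564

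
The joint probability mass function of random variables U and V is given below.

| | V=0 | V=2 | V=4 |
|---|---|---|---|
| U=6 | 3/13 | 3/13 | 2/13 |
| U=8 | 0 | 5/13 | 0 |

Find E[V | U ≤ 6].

7/4

P(U ≤ 6) = 8/13.
Summing V·P(U=x,V=y) over the conditioning event gives 14/13.
E[V | U ≤ 6] = (14/13) / (8/13) = 7/4.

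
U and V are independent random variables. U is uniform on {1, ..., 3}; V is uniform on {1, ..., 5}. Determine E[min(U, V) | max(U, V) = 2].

Outcomes with max(U, V) = 2: (1,2), (2,1), (2,2), each with probability 1/15.
E[min(U, V) | max(U, V) = 2] = (1 + 1 + 2) / 3 = 4/3.

4/3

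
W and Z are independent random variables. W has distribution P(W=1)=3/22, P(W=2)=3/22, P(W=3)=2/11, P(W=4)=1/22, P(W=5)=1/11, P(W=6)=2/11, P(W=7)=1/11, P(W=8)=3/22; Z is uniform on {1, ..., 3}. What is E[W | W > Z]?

P(W > Z) = 47/66.
Summing W·P(x,y) over outcomes with W > Z gives 43/11.
E[W | W > Z] = (43/11) / (47/66) = 258/47.

258/47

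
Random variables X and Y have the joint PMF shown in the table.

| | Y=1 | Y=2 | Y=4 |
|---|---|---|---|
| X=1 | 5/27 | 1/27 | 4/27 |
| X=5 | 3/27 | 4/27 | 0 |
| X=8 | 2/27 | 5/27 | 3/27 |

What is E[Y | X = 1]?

P(X = 1) = 10/27.
Σ Y·P over the event = 1·(5/27) + 2·(1/27) + 4·(4/27) = 23/27.
E[Y | X = 1] = (23/27) / (10/27) = 23/10.

23/10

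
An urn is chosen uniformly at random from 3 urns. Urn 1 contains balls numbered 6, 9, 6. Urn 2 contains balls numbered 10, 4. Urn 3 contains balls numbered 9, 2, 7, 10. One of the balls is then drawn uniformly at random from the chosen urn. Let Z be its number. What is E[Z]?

7

E[Z | urn 1] = (6+9+6)/3 = 7.
E[Z | urn 2] = (10+4)/2 = 7.
E[Z | urn 3] = (9+2+7+10)/4 = 7.
By the law of total expectation,
E[Z] = (1/3)·(7) + (1/3)·(7) + (1/3)·(7) = 7.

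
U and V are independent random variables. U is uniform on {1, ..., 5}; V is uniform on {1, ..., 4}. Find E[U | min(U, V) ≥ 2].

7/2

P(min(U, V) ≥ 2) = 3/5.
Summing U·P(x,y) over outcomes with min(U, V) ≥ 2 gives 21/10.
E[U | min(U, V) ≥ 2] = (21/10) / (3/5) = 7/2.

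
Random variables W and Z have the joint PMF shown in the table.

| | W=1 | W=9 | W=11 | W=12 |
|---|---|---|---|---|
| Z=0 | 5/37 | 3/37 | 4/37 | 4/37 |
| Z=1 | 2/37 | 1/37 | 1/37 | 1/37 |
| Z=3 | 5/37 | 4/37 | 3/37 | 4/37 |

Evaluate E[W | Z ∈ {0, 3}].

123/16

P(Z ∈ {0, 3}) = 32/37.
Σ W·P over the event = 1·(5/37) + 1·(5/37) + 9·(3/37) + 9·(4/37) + 11·(4/37) + 11·(3/37) + 12·(4/37) + 12·(4/37) = 246/37.
E[W | Z ∈ {0, 3}] = (246/37) / (32/37) = 123/16.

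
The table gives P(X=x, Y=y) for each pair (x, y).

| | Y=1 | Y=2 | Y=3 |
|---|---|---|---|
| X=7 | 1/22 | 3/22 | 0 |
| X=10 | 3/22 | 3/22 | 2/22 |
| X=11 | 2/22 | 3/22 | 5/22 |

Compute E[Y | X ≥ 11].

P(X ≥ 11) = 5/11.
Σ Y·P over the event = 1·(2/22) + 2·(3/22) + 3·(5/22) = 23/22.
E[Y | X ≥ 11] = (23/22) / (5/11) = 23/10.

23/10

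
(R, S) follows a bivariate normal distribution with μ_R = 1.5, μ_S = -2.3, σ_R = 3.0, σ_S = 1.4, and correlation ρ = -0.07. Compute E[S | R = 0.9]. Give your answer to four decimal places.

-2.2804

E[S | R=x] = μ_S + ρ(σ_S/σ_R)(x − μ_R) for jointly normal variables.
E[S | R=0.9] = -2.3 + (-0.07)·(1.4/3.0)·(0.9 − (1.5)) = -2.3 + (-0.032667)·(-0.6) = -2.2804.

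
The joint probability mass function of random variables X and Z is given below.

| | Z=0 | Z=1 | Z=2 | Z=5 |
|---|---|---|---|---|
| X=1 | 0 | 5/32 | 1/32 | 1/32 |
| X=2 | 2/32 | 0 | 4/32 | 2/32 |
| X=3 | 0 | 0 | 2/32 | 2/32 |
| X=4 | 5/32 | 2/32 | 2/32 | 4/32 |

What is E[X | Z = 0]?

P(Z = 0) = 7/32.
Summing X·P(X=x,Z=y) over the conditioning event gives 3/4.
E[X | Z = 0] = (3/4) / (7/32) = 24/7.

24/7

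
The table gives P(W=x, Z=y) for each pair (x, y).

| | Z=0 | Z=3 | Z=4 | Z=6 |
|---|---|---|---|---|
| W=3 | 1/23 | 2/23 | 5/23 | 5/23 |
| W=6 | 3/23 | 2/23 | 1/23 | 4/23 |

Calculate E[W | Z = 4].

7/2

P(Z = 4) = 6/23.
Summing W·P(W=x,Z=y) over the conditioning event gives 21/23.
E[W | Z = 4] = (21/23) / (6/23) = 7/2.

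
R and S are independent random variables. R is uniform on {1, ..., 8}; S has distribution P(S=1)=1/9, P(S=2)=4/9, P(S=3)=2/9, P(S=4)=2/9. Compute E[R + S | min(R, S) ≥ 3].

9

P(min(R, S) ≥ 3) = 1/3.
Summing (R+S)·P(x,y) over outcomes with min(R, S) ≥ 3 gives 3.
E[R + S | min(R, S) ≥ 3] = (3) / (1/3) = 9.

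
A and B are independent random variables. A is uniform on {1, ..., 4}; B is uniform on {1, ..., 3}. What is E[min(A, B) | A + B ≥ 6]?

8/3

P(A + B ≥ 6) = 1/4.
Summing min(A,B)·P(x,y) over outcomes with A + B ≥ 6 gives 2/3.
E[min(A, B) | A + B ≥ 6] = (2/3) / (1/4) = 8/3.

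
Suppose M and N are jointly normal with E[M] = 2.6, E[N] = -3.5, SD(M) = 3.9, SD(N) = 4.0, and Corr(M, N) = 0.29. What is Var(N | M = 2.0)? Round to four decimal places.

Var(N | M=x) = (1 − ρ²)·σ_N².
Var(N | M=2.0) = (4.0)²·(1 − (0.29)²) = 16·0.9159 = 14.6544.

14.6544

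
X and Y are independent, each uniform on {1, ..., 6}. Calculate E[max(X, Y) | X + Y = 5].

7/2

Outcomes with X + Y = 5: (1,4), (2,3), (3,2), (4,1), each with probability 1/36.
E[max(X, Y) | X + Y = 5] = (4 + 3 + 3 + 4) / 4 = 7/2.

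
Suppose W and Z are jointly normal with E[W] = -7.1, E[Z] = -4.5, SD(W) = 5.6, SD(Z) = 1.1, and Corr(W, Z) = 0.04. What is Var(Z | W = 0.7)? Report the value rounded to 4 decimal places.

Var(Z | W=x) = (1 − ρ²)·σ_Z².
Var(Z | W=0.7) = (1.1)²·(1 − (0.04)²) = 1.21·0.9984 = 1.2081.

1.2081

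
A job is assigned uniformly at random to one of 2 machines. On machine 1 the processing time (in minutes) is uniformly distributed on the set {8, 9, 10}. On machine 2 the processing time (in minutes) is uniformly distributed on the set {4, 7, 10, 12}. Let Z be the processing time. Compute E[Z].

E[Z | machine 1] = (8+9+10)/3 = 9.
E[Z | machine 2] = (4+7+10+12)/4 = 33/4.
E[Z] = (1/2)·(9) + (1/2)·(33/4) = 69/8.

69/8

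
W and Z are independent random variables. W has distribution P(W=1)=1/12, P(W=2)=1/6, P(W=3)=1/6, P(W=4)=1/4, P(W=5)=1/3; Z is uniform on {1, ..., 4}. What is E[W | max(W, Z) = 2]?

9/5

P(max(W, Z) = 2) = 5/48.
Summing W·P(x,y) over outcomes with max(W, Z) = 2 gives 3/16.
E[W | max(W, Z) = 2] = (3/16) / (5/48) = 9/5.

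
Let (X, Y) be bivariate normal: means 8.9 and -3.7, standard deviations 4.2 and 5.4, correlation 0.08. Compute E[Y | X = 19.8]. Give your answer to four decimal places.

E[Y | X=x] = μ_Y + ρ(σ_Y/σ_X)(x − μ_X) for jointly normal variables.
E[Y | X=19.8] = -3.7 + (0.08)·(5.4/4.2)·(19.8 − (8.9)) = -3.7 + (0.102857)·(10.9) = -2.5789.

-2.5789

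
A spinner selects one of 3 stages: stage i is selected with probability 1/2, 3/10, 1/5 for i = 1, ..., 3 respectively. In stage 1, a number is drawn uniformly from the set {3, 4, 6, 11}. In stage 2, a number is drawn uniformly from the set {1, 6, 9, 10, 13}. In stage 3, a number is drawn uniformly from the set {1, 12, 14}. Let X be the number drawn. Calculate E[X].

E[X | stage 1] = (3+4+6+11)/4 = 6.
E[X | stage 2] = (1+6+9+10+13)/5 = 39/5.
E[X | stage 3] = (1+12+14)/3 = 9.
E[X] = (1/2)·(6) + (3/10)·(39/5) + (1/5)·(9) = 357/50.

357/50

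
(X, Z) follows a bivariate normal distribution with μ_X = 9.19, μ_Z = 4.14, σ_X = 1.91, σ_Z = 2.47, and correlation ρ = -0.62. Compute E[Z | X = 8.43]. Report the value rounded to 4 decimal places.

The regression of Z on X has slope ρ·σ_Z/σ_X and passes through (μ_X, μ_Z).
E[Z | X=8.43] = 4.14 + (-0.62)·(2.47/1.91)·(8.43 − (9.19)) = 4.14 + (-0.80178)·(-0.76) = 4.7494.

4.7494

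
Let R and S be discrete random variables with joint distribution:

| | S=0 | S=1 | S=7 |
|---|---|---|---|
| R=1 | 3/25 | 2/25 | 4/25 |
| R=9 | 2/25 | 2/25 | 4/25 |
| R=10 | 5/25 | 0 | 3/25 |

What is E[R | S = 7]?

P(S = 7) = 11/25.
Summing R·P(R=x,S=y) over the conditioning event gives 14/5.
E[R | S = 7] = (14/5) / (11/25) = 70/11.

70/11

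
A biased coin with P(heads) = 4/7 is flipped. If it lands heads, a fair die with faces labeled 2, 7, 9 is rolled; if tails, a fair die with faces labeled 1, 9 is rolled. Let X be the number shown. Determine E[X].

E[X | heads] = (2+7+9)/3 = 6.
E[X | tails] = (1+9)/2 = 5.
E[X] = (4/7)·(6) + (3/7)·(5) = 39/7.

39/7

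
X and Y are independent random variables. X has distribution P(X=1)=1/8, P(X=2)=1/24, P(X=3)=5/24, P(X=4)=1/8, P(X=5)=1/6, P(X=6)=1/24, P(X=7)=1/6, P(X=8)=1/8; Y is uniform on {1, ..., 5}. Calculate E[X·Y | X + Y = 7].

P(X + Y = 7) = 7/60.
Summing XY·P(x,y) over outcomes with X + Y = 7 gives 19/15.
E[X·Y | X + Y = 7] = (19/15) / (7/60) = 76/7.

76/7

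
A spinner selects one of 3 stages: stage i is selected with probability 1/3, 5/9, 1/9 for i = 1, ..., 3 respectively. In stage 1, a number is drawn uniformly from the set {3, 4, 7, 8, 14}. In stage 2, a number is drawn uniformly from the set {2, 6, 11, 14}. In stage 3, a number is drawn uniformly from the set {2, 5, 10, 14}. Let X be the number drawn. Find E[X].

E[X | stage 1] = (3+4+7+8+14)/5 = 36/5.
E[X | stage 2] = (2+6+11+14)/4 = 33/4.
E[X | stage 3] = (2+5+10+14)/4 = 31/4.
E[X] = (1/3)·(36/5) + (5/9)·(33/4) + (1/9)·(31/4) = 353/45.

353/45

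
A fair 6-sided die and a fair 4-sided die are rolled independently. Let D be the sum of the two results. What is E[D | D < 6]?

P(D < 6) = 5/12.
Σ over the event: 2·1/24 + 3·1/12 + 4·1/8 + 5·1/6 = 5/3.
E[D | D < 6] = (5/3) / (5/12) = 4.

4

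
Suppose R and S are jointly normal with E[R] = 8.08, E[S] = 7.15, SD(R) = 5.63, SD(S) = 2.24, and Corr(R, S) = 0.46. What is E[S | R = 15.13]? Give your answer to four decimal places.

8.4403

The regression of S on R has slope ρ·σ_S/σ_R and passes through (μ_R, μ_S).
E[S | R=15.13] = 7.15 + (0.46)·(2.24/5.63)·(15.13 − (8.08)) = 7.15 + (0.18302)·(7.05) = 8.4403.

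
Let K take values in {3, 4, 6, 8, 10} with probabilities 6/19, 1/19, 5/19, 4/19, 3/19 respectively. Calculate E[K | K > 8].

10

P(K > 8) = 3/19.
Σ over the event: 10·3/19 = 30/19.
E[K | K > 8] = (30/19) / (3/19) = 10.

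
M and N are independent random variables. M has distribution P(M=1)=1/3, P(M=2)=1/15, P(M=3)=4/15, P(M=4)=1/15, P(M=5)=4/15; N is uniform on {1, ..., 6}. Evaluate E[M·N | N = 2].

P(N = 2) = 1/6.
Summing MN·P(x,y) over outcomes with N = 2 gives 43/45.
E[M·N | N = 2] = (43/45) / (1/6) = 86/15.

86/15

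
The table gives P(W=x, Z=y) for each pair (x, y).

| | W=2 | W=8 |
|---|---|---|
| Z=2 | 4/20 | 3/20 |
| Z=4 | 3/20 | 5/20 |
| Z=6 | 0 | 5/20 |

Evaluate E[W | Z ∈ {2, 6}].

P(Z ∈ {2, 6}) = 3/5.
Σ W·P over the event = 2·(4/20) + 8·(3/20) + 8·(5/20) = 18/5.
E[W | Z ∈ {2, 6}] = (18/5) / (3/5) = 6.

6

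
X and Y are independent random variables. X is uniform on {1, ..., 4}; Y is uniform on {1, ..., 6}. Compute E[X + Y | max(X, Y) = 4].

Outcomes with max(X, Y) = 4: (1,4), (2,4), (3,4), (4,1), (4,2), (4,3), (4,4), each with probability 1/24.
E[X + Y | max(X, Y) = 4] = (5 + 6 + 7 + 5 + 6 + 7 + 8) / 7 = 44/7.

44/7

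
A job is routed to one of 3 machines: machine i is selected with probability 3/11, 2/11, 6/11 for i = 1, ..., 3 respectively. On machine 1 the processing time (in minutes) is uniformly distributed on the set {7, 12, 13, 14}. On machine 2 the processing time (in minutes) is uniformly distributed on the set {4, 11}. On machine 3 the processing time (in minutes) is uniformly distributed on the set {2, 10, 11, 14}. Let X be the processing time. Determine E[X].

105/11

E[X | machine 1] = (7+12+13+14)/4 = 23/2.
E[X | machine 2] = (4+11)/2 = 15/2.
E[X | machine 3] = (2+10+11+14)/4 = 37/4.
By the law of total expectation,
E[X] = (3/11)·(23/2) + (2/11)·(15/2) + (6/11)·(37/4) = 105/11.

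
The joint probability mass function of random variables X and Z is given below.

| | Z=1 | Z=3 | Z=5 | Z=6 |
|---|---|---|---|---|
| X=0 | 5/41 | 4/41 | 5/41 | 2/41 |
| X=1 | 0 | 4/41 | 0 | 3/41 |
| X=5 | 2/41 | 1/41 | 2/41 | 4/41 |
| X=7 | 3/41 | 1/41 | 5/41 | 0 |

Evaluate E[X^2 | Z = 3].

39/5

P(Z = 3) = 10/41.
Σ X^2·P over the event = 0·(4/41) + 1·(4/41) + 25·(1/41) + 49·(1/41) = 78/41.
E[X^2 | Z = 3] = (78/41) / (10/41) = 39/5.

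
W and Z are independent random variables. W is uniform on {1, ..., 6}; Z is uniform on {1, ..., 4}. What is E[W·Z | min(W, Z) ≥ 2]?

P(min(W, Z) ≥ 2) = 5/8.
Summing WZ·P(x,y) over outcomes with min(W, Z) ≥ 2 gives 15/2.
E[W·Z | min(W, Z) ≥ 2] = (15/2) / (5/8) = 12.

12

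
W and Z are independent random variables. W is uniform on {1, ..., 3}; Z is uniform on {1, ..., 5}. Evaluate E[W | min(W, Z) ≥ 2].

Outcomes with min(W, Z) ≥ 2: (2,2), (2,3), (2,4), (2,5), (3,2), (3,3), (3,4), (3,5), each with probability 1/15.
E[W | min(W, Z) ≥ 2] = (2 + 2 + 2 + 2 + 3 + 3 + 3 + 3) / 8 = 5/2.

5/2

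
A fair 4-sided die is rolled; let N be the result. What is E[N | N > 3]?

4

Given N > 3, N is equally likely to be any of {4}.
E[N | N > 3] = (4) / 1 = 4.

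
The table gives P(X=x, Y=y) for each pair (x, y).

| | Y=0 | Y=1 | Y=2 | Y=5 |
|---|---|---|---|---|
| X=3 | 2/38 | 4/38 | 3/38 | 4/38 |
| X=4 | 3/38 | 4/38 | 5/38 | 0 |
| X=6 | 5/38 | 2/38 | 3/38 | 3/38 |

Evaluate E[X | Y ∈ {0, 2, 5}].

P(Y ∈ {0, 2, 5}) = 14/19.
Σ X·P over the event = 3·(2/38) + 3·(3/38) + 3·(4/38) + 4·(3/38) + 4·(5/38) + 6·(5/38) + 6·(3/38) + 6·(3/38) = 125/38.
E[X | Y ∈ {0, 2, 5}] = (125/38) / (14/19) = 125/28.

125/28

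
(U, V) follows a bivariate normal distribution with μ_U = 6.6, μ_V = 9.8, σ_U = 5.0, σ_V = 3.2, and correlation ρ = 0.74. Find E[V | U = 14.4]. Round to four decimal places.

The regression of V on U has slope ρ·σ_V/σ_U and passes through (μ_U, μ_V).
E[V | U=14.4] = 9.8 + (0.74)·(3.2/5.0)·(14.4 − (6.6)) = 9.8 + (0.4736)·(7.8) = 13.4941.

13.4941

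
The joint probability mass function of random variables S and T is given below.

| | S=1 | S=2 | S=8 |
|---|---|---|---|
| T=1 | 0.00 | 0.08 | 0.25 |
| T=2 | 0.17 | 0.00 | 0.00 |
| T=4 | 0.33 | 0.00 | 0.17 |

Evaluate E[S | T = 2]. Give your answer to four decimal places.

1.0000

P(T = 2) = 0.17.
Σ S·P over the event = 1·(0.17) = 0.17.
E[S | T = 2] = (0.17) / (0.17) = 1.0000.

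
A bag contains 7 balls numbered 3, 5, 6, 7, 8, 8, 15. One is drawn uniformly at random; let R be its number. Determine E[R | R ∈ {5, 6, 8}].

P(R ∈ {5, 6, 8}) = 4/7.
Σ over the event: 5·1/7 + 6·1/7 + 8·2/7 = 27/7.
E[R | R ∈ {5, 6, 8}] = (27/7) / (4/7) = 27/4.

27/4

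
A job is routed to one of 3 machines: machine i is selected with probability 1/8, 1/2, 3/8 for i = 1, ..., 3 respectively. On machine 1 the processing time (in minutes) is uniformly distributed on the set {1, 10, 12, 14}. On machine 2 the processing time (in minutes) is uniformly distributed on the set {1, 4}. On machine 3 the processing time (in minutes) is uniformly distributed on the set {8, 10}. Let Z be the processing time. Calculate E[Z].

185/32

E[Z | machine 1] = (1+10+12+14)/4 = 37/4.
E[Z | machine 2] = (1+4)/2 = 5/2.
E[Z | machine 3] = (8+10)/2 = 9.
By the law of total expectation,
E[Z] = (1/8)·(37/4) + (1/2)·(5/2) + (3/8)·(9) = 185/32.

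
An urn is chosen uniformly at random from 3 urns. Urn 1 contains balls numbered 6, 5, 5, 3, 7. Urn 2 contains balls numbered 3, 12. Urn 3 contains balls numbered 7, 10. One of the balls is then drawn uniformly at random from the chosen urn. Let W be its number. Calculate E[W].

E[W | urn 1] = (6+5+5+3+7)/5 = 26/5.
E[W | urn 2] = (3+12)/2 = 15/2.
E[W | urn 3] = (7+10)/2 = 17/2.
By the law of total expectation,
E[W] = (1/3)·(26/5) + (1/3)·(15/2) + (1/3)·(17/2) = 106/15.

106/15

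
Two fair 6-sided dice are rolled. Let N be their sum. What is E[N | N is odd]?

P(N is odd) = 1/2.
Σ over the event: 3·1/18 + 5·1/9 + 7·1/6 + 9·1/9 + 11·1/18 = 7/2.
E[N | N is odd] = (7/2) / (1/2) = 7.

7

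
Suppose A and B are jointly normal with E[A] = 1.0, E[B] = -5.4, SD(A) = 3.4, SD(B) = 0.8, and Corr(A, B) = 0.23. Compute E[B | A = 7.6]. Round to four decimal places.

-5.0428

E[B | A=x] = μ_B + ρ(σ_B/σ_A)(x − μ_A) for jointly normal variables.
E[B | A=7.6] = -5.4 + (0.23)·(0.8/3.4)·(7.6 − (1.0)) = -5.4 + (0.054118)·(6.6) = -5.0428.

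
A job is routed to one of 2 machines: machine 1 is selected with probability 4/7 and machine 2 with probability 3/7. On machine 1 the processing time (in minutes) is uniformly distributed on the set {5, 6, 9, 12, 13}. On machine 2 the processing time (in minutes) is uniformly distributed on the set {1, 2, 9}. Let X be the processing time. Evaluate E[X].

E[X | machine 1] = (5+6+9+12+13)/5 = 9.
E[X | machine 2] = (1+2+9)/3 = 4.
By the law of total expectation,
E[X] = (4/7)·(9) + (3/7)·(4) = 48/7.

48/7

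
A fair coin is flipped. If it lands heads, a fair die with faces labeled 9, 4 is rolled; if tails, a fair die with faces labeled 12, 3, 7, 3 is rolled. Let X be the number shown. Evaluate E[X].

51/8

E[X | heads] = (9+4)/2 = 13/2.
E[X | tails] = (12+3+7+3)/4 = 25/4.
By the law of total expectation,
E[X] = (1/2)·(13/2) + (1/2)·(25/4) = 51/8.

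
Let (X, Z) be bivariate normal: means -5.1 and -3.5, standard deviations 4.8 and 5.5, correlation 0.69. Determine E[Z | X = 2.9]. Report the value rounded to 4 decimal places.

For a bivariate normal, E[Z | X=x] = μ_Z + ρ·(σ_Z/σ_X)·(x − μ_X).
E[Z | X=2.9] = -3.5 + (0.69)·(5.5/4.8)·(2.9 − (-5.1)) = -3.5 + (0.79063)·(8) = 2.8250.

2.8250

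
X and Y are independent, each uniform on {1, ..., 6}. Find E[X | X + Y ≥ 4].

122/33

P(X + Y ≥ 4) = 11/12.
Summing X·P(x,y) over outcomes with X + Y ≥ 4 gives 61/18.
E[X | X + Y ≥ 4] = (61/18) / (11/12) = 122/33.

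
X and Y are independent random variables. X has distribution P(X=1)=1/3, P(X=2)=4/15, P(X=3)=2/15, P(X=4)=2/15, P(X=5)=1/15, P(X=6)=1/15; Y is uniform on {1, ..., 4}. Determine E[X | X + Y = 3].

13/9

P(X + Y = 3) = 3/20.
Summing X·P(x,y) over outcomes with X + Y = 3 gives 13/60.
E[X | X + Y = 3] = (13/60) / (3/20) = 13/9.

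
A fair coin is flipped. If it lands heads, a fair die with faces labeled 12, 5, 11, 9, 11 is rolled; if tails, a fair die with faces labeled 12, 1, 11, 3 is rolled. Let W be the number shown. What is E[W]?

E[W | heads] = (12+5+11+9+11)/5 = 48/5.
E[W | tails] = (12+1+11+3)/4 = 27/4.
E[W] = (1/2)·(48/5) + (1/2)·(27/4) = 327/40.

327/40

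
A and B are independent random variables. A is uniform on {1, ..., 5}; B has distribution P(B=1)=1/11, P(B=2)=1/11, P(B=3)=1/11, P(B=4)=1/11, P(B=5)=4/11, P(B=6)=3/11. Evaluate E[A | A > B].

4

P(A > B) = 2/11.
Summing A·P(x,y) over outcomes with A > B gives 8/11.
E[A | A > B] = (8/11) / (2/11) = 4.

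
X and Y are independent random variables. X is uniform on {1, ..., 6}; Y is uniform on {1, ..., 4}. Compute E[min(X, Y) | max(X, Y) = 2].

Outcomes with max(X, Y) = 2: (1,2), (2,1), (2,2), each with probability 1/24.
E[min(X, Y) | max(X, Y) = 2] = (1 + 1 + 2) / 3 = 4/3.

4/3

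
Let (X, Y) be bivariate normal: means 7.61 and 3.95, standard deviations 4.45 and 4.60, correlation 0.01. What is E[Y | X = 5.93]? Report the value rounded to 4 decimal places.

The regression of Y on X has slope ρ·σ_Y/σ_X and passes through (μ_X, μ_Y).
E[Y | X=5.93] = 3.95 + (0.01)·(4.60/4.45)·(5.93 − (7.61)) = 3.95 + (0.010337)·(-1.68) = 3.9326.

3.9326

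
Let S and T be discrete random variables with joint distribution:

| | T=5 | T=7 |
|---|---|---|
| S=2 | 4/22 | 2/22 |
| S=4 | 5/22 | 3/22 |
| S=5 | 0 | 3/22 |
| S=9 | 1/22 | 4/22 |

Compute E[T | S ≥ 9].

P(S ≥ 9) = 5/22.
Summing T·P(S=x,T=y) over the conditioning event gives 3/2.
E[T | S ≥ 9] = (3/2) / (5/22) = 33/5.

33/5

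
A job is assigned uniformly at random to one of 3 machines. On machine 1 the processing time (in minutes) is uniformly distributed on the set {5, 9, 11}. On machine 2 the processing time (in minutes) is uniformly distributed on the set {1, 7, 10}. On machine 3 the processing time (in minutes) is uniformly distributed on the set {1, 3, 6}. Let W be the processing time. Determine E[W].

E[W | machine 1] = (5+9+11)/3 = 25/3.
E[W | machine 2] = (1+7+10)/3 = 6.
E[W | machine 3] = (1+3+6)/3 = 10/3.
E[W] = (1/3)·(25/3) + (1/3)·(6) + (1/3)·(10/3) = 53/9.

53/9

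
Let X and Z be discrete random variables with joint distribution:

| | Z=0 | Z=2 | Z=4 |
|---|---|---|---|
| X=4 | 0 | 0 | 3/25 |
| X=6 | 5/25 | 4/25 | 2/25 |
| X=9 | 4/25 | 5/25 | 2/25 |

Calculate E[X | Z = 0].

22/3

P(Z = 0) = 9/25.
Σ X·P over the event = 6·(5/25) + 9·(4/25) = 66/25.
E[X | Z = 0] = (66/25) / (9/25) = 22/3.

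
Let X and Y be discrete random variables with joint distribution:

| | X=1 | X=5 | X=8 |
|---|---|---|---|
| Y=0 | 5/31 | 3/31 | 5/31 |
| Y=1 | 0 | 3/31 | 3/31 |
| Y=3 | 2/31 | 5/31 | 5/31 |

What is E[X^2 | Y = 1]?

89/2

P(Y = 1) = 6/31.
Σ X^2·P over the event = 25·(3/31) + 64·(3/31) = 267/31.
E[X^2 | Y = 1] = (267/31) / (6/31) = 89/2.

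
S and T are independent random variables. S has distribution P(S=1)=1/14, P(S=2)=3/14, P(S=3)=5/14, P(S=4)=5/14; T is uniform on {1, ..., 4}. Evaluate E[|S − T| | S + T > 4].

26/21

P(S + T > 4) = 3/4.
Summing |S−T|·P(x,y) over outcomes with S + T > 4 gives 13/14.
E[|S − T| | S + T > 4] = (13/14) / (3/4) = 26/21.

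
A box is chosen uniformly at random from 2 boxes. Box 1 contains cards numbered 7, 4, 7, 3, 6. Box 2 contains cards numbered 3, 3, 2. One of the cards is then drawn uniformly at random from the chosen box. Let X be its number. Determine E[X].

E[X | box 1] = (7+4+7+3+6)/5 = 27/5.
E[X | box 2] = (3+3+2)/3 = 8/3.
By the law of total expectation,
E[X] = (1/2)·(27/5) + (1/2)·(8/3) = 121/30.

121/30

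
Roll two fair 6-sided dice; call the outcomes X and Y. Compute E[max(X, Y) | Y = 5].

Outcomes with Y = 5: (1,5), (2,5), (3,5), (4,5), (5,5), (6,5), each with probability 1/36.
E[max(X, Y) | Y = 5] = (5 + 5 + 5 + 5 + 5 + 6) / 6 = 31/6.

31/6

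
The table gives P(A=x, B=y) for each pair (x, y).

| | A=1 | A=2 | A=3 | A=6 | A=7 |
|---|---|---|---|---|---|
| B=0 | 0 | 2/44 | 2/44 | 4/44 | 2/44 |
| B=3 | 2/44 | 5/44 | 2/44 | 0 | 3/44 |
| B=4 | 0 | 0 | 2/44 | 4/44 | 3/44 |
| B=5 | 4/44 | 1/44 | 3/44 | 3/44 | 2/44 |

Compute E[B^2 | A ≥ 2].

459/38

P(A ≥ 2) = 19/22.
Summing B^2·P(A=x,B=y) over the conditioning event gives 459/44.
E[B^2 | A ≥ 2] = (459/44) / (19/22) = 459/38.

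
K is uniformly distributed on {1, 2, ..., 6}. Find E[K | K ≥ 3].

Given K ≥ 3, K is equally likely to be any of {3, 4, 5, 6}.
E[K | K ≥ 3] = (3 + 4 + 5 + 6) / 4 = 9/2.

9/2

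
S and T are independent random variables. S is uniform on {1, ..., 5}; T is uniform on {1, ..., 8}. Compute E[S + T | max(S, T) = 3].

Outcomes with max(S, T) = 3: (1,3), (2,3), (3,1), (3,2), (3,3), each with probability 1/40.
E[S + T | max(S, T) = 3] = (4 + 5 + 4 + 5 + 6) / 5 = 24/5.

24/5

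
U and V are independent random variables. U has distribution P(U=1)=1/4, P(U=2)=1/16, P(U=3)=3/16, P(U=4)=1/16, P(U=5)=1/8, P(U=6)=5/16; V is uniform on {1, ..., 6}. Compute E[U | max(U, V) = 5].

69/19

P(max(U, V) = 5) = 19/96.
Summing U·P(x,y) over outcomes with max(U, V) = 5 gives 23/32.
E[U | max(U, V) = 5] = (23/32) / (19/96) = 69/19.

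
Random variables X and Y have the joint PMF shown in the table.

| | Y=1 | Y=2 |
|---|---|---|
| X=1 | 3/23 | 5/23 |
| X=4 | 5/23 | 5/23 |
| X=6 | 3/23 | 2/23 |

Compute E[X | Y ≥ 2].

37/12

P(Y ≥ 2) = 12/23.
Σ X·P over the event = 1·(5/23) + 4·(5/23) + 6·(2/23) = 37/23.
E[X | Y ≥ 2] = (37/23) / (12/23) = 37/12.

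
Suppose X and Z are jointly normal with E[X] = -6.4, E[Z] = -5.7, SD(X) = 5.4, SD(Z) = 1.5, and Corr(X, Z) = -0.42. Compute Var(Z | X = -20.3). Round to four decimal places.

1.8531

The conditional variance in a bivariate normal is σ_Z²(1 − ρ²), independent of x.
Var(Z | X=-20.3) = (1.5)²·(1 − (-0.42)²) = 2.25·0.8236 = 1.8531.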